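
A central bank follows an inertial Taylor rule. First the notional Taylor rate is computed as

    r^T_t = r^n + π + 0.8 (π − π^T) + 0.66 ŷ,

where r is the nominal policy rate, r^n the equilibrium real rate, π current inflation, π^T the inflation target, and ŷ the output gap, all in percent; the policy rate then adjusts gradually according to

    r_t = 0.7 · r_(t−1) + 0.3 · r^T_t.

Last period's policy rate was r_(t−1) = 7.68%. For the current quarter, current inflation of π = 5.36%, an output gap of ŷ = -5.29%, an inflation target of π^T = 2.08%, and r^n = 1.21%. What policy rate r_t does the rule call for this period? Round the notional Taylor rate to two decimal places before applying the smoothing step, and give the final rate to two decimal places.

r^T_t = 1.21 + 5.36 + 0.8 × (5.36 − 2.08) + 0.66 × (-5.29)
   = 1.21 + 5.36 + 2.624 − 3.4914 = 5.70
r_t = 0.7 × 7.68 + 0.3 × 5.70 = 5.376 + 1.71 = 7.09

7.09%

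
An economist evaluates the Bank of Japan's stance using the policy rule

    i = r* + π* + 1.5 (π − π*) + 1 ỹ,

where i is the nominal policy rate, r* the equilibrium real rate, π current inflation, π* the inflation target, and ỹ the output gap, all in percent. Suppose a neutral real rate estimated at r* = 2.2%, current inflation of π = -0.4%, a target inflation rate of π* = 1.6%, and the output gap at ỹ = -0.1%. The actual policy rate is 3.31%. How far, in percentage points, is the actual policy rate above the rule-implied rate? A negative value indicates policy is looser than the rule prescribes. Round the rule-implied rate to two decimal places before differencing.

i = 2.2 + 1.6 + 1.5 × (-0.4 − 1.6) + 1 × (-0.1)
   = 2.2 + 1.6 − 3 − 0.1 = 0.70
Deviation = 3.31 − 0.70 = 2.61 pp.

2.61 pp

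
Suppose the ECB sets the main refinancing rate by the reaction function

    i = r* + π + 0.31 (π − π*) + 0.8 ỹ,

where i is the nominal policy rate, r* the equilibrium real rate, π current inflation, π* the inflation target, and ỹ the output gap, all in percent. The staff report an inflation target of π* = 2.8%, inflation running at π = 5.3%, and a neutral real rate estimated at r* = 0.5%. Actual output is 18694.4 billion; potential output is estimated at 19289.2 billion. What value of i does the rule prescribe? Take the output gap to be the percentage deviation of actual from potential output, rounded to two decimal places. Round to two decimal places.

Output gap = 100 × (18694.4 − 19289.2) / 19289.2 = -3.08%.
i = 0.50 + 5.30 + 0.31 × (5.30 − 2.80) + 0.8 × (-3.08)
   = 0.50 + 5.3 + 0.775 − 2.464 = 4.11

4.11%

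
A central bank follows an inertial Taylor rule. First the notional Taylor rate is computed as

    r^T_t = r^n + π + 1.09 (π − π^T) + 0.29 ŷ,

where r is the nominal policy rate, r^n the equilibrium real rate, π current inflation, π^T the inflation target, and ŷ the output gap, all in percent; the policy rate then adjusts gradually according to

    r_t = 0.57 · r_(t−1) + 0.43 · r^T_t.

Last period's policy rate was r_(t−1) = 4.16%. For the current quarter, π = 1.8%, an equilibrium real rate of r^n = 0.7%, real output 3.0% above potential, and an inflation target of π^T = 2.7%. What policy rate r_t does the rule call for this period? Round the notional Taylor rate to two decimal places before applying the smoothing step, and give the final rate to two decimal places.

Output 3.0% above potential → ŷ = 3.0.
r^T_t = 0.7 + 1.8 + 1.09 × (1.8 − 2.7) + 0.29 × 3.0
   = 0.7 + 1.8 − 0.981 + 0.87 = 2.39
r_t = 0.57 × 4.16 + 0.43 × 2.39 = 2.3712 + 1.0277 = 3.40

3.40%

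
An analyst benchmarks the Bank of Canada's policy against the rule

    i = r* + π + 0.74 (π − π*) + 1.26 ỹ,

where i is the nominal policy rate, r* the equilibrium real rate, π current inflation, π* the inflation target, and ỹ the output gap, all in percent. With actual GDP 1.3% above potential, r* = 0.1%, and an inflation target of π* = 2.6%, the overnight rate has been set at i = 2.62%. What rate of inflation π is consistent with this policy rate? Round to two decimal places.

1.61%

Output 1.3% above potential → ỹ = 1.3.
Collecting π: i = r* + (1 + 0.74) π − 0.74 π* + 1.26 ỹ
1.74 π = 2.62 − 0.1 + 0.74 × 2.6 − 1.26 × 1.3 = 2.806
π = 2.806 / 1.74 = 1.61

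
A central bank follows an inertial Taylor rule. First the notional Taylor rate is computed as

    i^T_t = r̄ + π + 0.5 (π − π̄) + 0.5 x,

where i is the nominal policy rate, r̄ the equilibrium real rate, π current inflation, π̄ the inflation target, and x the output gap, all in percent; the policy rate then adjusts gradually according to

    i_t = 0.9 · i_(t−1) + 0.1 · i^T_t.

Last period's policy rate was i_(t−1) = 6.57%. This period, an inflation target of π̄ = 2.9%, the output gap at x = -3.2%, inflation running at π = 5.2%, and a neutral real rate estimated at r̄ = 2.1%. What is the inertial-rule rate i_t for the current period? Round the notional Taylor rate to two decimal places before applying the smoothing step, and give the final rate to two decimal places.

6.60%

i^T_t = 2.1 + 5.2 + 0.5 × (5.2 − 2.9) + 0.5 × (-3.2)
   = 2.1 + 5.2 + 1.15 − 1.6 = 6.85
i_t = 0.9 × 6.57 + 0.1 × 6.85 = 5.913 + 0.685 = 6.60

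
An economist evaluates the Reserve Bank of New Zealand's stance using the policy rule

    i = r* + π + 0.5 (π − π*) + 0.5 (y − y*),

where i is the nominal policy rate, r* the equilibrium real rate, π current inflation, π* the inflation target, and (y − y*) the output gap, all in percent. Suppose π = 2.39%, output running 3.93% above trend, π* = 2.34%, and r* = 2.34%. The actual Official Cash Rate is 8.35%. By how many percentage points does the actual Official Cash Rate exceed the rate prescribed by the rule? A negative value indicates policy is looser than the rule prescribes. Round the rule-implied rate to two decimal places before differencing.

Output 3.93% above potential → (y − y*) = 3.93.
i = 2.34 + 2.39 + 0.5 × (2.39 − 2.34) + 0.5 × 3.93
   = 2.34 + 2.39 + 0.025 + 1.965 = 6.72
Deviation = 8.35 − 6.72 = 1.63 pp.

1.63 pp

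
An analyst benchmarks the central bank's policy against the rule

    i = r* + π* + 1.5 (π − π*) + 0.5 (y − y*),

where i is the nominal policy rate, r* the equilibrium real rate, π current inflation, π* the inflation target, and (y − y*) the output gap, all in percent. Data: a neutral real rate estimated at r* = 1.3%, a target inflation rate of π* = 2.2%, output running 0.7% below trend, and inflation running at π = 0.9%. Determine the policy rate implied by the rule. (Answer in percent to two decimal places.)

Output 0.7% below potential → (y − y*) = -0.7.
i = 1.3 + 2.2 + 1.5 × (0.9 − 2.2) + 0.5 × (-0.7)
   = 1.3 + 2.2 − 1.95 − 0.35 = 1.20

1.20%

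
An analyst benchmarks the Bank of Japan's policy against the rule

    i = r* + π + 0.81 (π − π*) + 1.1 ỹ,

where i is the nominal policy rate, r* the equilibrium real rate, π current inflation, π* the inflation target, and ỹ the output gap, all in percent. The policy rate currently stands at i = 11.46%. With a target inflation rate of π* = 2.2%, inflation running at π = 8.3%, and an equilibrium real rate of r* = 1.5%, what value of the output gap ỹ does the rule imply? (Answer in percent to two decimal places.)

-2.98%

1.1 ỹ = 11.46 − 1.5 − 8.3 − 0.81 × (8.3 − 2.2) = -3.281
ỹ = -3.281 / 1.1 = -2.98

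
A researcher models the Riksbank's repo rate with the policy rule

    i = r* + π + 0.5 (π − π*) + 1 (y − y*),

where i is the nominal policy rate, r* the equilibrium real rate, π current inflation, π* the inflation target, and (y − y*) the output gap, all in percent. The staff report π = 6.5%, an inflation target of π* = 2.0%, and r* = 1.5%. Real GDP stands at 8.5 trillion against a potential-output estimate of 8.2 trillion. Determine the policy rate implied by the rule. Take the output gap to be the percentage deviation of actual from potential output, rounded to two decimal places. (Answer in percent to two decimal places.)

Output gap = 100 × (8.5 − 8.2) / 8.2 = 3.66%.
i = 1.50 + 6.50 + 0.5 × (6.50 − 2.00) + 1 × 3.66
   = 1.50 + 6.5 + 2.25 + 3.66 = 13.91

13.91%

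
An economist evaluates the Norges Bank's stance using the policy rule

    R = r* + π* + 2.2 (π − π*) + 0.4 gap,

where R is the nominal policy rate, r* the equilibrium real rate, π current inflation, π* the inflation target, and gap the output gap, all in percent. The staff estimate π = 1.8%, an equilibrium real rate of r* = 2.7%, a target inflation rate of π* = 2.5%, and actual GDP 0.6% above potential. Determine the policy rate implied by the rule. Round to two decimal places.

Output 0.6% above potential → gap = 0.6.
R = 2.7 + 2.5 + 2.2 × (1.8 − 2.5) + 0.4 × 0.6
   = 2.7 + 2.5 − 1.54 + 0.24 = 3.90

3.90%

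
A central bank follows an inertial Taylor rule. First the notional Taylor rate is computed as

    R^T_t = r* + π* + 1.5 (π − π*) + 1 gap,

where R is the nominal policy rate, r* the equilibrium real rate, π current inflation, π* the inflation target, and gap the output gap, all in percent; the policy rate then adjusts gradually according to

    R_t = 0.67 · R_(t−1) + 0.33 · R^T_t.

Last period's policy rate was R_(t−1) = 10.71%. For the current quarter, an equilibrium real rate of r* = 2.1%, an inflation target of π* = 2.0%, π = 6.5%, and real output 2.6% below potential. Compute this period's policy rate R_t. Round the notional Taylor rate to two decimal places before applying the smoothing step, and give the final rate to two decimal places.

Output 2.6% below potential → gap = -2.6.
R^T_t = 2.1 + 2.0 + 1.5 × (6.5 − 2.0) + 1 × (-2.6)
   = 2.1 + 2 + 6.75 − 2.6 = 8.25
R_t = 0.67 × 10.71 + 0.33 × 8.25 = 7.1757 + 2.7225 = 9.90

9.90%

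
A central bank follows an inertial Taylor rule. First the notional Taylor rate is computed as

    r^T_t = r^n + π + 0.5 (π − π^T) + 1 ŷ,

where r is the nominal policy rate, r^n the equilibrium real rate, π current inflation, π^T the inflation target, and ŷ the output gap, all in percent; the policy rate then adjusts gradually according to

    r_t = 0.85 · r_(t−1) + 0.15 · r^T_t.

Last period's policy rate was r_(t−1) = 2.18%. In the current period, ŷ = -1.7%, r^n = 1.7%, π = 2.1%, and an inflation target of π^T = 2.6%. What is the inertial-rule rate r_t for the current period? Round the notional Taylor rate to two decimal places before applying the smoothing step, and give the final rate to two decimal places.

2.13%

r^T_t = 1.7 + 2.1 + 0.5 × (2.1 − 2.6) + 1 × (-1.7)
   = 1.7 + 2.1 − 0.25 − 1.7 = 1.85
r_t = 0.85 × 2.18 + 0.15 × 1.85 = 1.853 + 0.2775 = 2.13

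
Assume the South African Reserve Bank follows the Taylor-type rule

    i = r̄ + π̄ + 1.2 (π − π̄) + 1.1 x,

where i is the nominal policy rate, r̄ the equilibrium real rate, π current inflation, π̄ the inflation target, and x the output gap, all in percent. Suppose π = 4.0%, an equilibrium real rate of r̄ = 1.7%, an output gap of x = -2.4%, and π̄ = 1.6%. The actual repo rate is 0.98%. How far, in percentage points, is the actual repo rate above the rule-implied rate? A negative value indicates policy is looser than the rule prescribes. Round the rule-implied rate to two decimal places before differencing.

i = 1.7 + 1.6 + 1.2 × (4.0 − 1.6) + 1.1 × (-2.4)
   = 1.7 + 1.6 + 2.88 − 2.64 = 3.54
Deviation = 0.98 − 3.54 = -2.56 pp.

-2.56 pp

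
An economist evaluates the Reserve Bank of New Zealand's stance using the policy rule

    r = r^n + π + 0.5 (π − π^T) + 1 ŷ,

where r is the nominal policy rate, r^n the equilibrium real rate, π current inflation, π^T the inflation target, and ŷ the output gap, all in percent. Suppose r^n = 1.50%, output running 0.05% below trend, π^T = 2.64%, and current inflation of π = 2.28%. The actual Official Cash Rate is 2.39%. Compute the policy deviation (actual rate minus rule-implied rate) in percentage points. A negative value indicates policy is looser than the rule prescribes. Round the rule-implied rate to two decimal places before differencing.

Output 0.05% below potential → ŷ = -0.05.
r = 1.50 + 2.28 + 0.5 × (2.28 − 2.64) + 1 × (-0.05)
   = 1.50 + 2.28 − 0.18 − 0.05 = 3.55
Deviation = 2.39 − 3.55 = -1.16 pp.

-1.16 pp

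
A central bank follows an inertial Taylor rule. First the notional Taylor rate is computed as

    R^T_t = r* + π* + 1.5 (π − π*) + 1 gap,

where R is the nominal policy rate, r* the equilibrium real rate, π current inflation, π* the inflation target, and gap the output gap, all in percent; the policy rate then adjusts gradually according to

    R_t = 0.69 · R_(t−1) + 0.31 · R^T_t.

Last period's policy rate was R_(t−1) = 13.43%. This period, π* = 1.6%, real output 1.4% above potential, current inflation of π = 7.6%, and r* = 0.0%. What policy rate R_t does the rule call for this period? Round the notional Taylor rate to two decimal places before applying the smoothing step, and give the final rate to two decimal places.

Output 1.4% above potential → gap = 1.4.
R^T_t = 0.0 + 1.6 + 1.5 × (7.6 − 1.6) + 1 × 1.4
   = 0.0 + 1.6 + 9 + 1.4 = 12.00
R_t = 0.69 × 13.43 + 0.31 × 12.00 = 9.2667 + 3.72 = 12.99

12.99%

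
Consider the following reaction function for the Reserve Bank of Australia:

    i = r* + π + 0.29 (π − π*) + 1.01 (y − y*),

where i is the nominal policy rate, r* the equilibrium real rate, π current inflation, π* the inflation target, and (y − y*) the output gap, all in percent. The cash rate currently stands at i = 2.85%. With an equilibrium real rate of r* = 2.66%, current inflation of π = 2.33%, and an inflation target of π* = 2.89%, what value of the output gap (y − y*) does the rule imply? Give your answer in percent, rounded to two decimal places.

-1.96%

1.01 (y − y*) = 2.85 − 2.66 − 2.33 − 0.29 × (2.33 − 2.89) = -1.9776
(y − y*) = -1.9776 / 1.01 = -1.96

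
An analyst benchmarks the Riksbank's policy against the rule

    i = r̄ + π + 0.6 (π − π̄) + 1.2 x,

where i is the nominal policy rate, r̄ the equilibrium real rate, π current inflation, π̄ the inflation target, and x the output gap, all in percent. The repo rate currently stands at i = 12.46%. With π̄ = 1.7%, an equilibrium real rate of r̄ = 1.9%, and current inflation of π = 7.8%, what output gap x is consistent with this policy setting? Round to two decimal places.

-0.75%

1.2 x = 12.46 − 1.9 − 7.8 − 0.6 × (7.8 − 1.7) = -0.9
x = -0.9 / 1.2 = -0.75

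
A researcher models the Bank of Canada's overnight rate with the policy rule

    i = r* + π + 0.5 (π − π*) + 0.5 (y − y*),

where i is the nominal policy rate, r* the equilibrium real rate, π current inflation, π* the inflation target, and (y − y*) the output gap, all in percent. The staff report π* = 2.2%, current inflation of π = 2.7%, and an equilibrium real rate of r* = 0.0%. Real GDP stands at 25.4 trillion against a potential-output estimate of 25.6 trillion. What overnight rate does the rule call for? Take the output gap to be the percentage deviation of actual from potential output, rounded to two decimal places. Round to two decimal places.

2.56%

Output gap = 100 × (25.4 − 25.6) / 25.6 = -0.78%.
i = 0.00 + 2.70 + 0.5 × (2.70 − 2.20) + 0.5 × (-0.78)
   = 0.00 + 2.7 + 0.25 − 0.39 = 2.56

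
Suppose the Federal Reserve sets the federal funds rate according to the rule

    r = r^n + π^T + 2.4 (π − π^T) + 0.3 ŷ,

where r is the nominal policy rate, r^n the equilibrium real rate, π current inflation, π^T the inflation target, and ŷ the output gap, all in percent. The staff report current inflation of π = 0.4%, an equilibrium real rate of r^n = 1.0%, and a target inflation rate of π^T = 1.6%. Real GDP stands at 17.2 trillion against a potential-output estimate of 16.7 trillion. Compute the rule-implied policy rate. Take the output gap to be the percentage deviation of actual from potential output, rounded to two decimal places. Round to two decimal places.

0.62%

Output gap = 100 × (17.2 − 16.7) / 16.7 = 2.99%.
r = 1.00 + 1.60 + 2.4 × (0.40 − 1.60) + 0.3 × 2.99
   = 1.00 + 1.6 − 2.88 + 0.897 = 0.62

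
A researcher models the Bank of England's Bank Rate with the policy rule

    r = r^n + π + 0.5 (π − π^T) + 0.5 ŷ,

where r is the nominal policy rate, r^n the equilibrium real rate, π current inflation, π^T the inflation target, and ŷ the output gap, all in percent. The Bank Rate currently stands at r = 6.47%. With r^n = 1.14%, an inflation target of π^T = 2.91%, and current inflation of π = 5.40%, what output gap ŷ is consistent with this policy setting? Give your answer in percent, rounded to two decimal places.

-2.63%

0.5 ŷ = 6.47 − 1.14 − 5.40 − 0.5 × (5.40 − 2.91) = -1.315
ŷ = -1.315 / 0.5 = -2.63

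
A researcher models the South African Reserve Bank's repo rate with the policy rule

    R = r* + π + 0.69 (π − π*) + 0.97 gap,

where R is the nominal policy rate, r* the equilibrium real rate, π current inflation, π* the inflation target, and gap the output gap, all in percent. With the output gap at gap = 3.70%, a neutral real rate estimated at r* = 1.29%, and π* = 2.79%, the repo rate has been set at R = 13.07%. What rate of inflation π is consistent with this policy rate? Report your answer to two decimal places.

5.99%

Collecting π: R = r* + (1 + 0.69) π − 0.69 π* + 0.97 gap
1.69 π = 13.07 − 1.29 + 0.69 × 2.79 − 0.97 × 3.70 = 10.1161
π = 10.1161 / 1.69 = 5.99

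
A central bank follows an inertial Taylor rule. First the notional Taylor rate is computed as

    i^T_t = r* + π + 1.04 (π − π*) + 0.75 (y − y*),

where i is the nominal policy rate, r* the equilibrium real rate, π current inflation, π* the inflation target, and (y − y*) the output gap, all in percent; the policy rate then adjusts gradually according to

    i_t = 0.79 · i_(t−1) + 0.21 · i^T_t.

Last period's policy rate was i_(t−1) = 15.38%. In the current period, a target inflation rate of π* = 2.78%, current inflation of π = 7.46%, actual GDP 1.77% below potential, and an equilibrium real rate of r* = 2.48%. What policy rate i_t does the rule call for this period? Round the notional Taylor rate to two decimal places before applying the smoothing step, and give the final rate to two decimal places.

14.98%

Output 1.77% below potential → (y − y*) = -1.77.
i^T_t = 2.48 + 7.46 + 1.04 × (7.46 − 2.78) + 0.75 × (-1.77)
   = 2.48 + 7.46 + 4.8672 − 1.3275 = 13.48
i_t = 0.79 × 15.38 + 0.21 × 13.48 = 12.1502 + 2.8308 = 14.98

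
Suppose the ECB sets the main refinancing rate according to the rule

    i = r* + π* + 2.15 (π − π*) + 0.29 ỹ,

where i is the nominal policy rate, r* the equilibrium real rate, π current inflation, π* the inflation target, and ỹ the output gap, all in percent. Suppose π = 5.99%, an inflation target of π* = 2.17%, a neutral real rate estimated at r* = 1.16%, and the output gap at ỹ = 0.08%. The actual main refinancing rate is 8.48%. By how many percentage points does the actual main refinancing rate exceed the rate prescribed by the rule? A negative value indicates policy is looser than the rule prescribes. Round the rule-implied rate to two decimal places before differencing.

-3.09 pp

i = 1.16 + 2.17 + 2.15 × (5.99 − 2.17) + 0.29 × 0.08
   = 1.16 + 2.17 + 8.213 + 0.0232 = 11.57
Deviation = 8.48 − 11.57 = -3.09 pp.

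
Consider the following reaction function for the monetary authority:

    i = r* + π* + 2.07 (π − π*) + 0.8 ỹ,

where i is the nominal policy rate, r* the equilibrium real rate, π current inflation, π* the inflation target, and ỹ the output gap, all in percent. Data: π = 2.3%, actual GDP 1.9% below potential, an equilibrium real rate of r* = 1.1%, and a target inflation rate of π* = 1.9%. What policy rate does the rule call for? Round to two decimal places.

Output 1.9% below potential → ỹ = -1.9.
i = 1.1 + 1.9 + 2.07 × (2.3 − 1.9) + 0.8 × (-1.9)
   = 1.1 + 1.9 + 0.828 − 1.52 = 2.31

2.31%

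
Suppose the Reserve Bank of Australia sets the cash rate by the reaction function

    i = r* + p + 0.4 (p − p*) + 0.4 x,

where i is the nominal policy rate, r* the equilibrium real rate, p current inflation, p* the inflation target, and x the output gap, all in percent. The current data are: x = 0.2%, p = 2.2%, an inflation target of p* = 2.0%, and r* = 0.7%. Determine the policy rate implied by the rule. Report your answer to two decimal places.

i = 0.7 + 2.2 + 0.4 × (2.2 − 2.0) + 0.4 × 0.2
   = 0.7 + 2.2 + 0.08 + 0.08 = 3.06

3.06%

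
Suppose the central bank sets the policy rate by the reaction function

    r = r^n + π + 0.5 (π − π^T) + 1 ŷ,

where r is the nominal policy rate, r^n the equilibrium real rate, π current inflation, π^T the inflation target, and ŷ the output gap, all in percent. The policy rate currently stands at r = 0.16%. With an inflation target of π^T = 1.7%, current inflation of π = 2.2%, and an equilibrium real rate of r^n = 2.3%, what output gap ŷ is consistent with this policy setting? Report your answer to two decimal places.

-4.59%

1 ŷ = 0.16 − 2.3 − 2.2 − 0.5 × (2.2 − 1.7) = -4.59
ŷ = -4.59 / 1 = -4.59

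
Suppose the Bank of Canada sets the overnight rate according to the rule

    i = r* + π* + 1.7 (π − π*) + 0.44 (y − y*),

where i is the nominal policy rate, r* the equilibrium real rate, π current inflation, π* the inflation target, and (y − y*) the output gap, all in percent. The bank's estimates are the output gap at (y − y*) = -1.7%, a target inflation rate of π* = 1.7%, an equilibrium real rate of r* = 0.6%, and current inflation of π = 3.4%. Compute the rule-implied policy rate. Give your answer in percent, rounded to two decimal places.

i = 0.6 + 1.7 + 1.7 × (3.4 − 1.7) + 0.44 × (-1.7)
   = 0.6 + 1.7 + 2.89 − 0.748 = 4.44

4.44%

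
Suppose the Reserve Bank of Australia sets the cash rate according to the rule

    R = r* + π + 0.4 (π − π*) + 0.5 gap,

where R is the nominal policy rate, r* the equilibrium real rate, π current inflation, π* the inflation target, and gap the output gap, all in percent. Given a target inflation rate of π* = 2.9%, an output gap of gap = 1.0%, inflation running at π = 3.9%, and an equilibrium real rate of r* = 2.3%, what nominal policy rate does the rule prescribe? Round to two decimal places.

R = 2.3 + 3.9 + 0.4 × (3.9 − 2.9) + 0.5 × 1.0
   = 2.3 + 3.9 + 0.4 + 0.5 = 7.10

7.10%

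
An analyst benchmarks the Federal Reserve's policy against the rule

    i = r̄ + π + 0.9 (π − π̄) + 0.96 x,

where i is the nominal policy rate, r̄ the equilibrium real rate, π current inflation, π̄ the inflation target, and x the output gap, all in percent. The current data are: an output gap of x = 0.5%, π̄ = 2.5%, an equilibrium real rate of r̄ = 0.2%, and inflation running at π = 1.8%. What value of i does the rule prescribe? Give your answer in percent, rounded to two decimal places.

1.85%

i = 0.2 + 1.8 + 0.9 × (1.8 − 2.5) + 0.96 × 0.5
   = 0.2 + 1.8 − 0.63 + 0.48 = 1.85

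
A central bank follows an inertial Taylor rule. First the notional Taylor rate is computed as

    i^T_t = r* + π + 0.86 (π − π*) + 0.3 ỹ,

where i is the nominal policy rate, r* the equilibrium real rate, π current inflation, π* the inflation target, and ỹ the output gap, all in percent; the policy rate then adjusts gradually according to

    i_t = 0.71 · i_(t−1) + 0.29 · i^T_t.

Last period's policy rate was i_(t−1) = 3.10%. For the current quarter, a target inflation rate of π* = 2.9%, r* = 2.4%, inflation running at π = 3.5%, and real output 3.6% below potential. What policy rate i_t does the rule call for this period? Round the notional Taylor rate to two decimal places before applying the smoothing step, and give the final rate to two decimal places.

3.75%

Output 3.6% below potential → ỹ = -3.6.
i^T_t = 2.4 + 3.5 + 0.86 × (3.5 − 2.9) + 0.3 × (-3.6)
   = 2.4 + 3.5 + 0.516 − 1.08 = 5.34
i_t = 0.71 × 3.10 + 0.29 × 5.34 = 2.201 + 1.5486 = 3.75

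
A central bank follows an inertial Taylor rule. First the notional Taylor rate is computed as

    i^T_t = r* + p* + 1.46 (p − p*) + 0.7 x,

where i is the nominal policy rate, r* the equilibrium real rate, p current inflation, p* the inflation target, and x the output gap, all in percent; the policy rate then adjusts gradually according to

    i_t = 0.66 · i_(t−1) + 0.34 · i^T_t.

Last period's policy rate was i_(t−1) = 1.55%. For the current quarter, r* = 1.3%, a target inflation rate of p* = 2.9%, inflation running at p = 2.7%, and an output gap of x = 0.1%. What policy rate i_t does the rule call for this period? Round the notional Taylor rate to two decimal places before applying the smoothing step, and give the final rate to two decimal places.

2.38%

i^T_t = 1.3 + 2.9 + 1.46 × (2.7 − 2.9) + 0.7 × 0.1
   = 1.3 + 2.9 − 0.292 + 0.07 = 3.98
i_t = 0.66 × 1.55 + 0.34 × 3.98 = 1.023 + 1.3532 = 2.38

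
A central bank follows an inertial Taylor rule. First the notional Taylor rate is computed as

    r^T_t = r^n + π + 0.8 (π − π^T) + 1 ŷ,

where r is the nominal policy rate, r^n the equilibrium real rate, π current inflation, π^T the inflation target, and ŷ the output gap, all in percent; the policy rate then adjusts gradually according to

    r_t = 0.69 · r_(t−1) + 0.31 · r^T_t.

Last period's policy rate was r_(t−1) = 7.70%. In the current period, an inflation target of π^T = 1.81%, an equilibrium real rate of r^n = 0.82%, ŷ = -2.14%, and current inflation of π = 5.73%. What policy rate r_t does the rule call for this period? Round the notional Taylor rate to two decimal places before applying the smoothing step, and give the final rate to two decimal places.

7.65%

r^T_t = 0.82 + 5.73 + 0.8 × (5.73 − 1.81) + 1 × (-2.14)
   = 0.82 + 5.73 + 3.136 − 2.14 = 7.55
r_t = 0.69 × 7.70 + 0.31 × 7.55 = 5.313 + 2.3405 = 7.65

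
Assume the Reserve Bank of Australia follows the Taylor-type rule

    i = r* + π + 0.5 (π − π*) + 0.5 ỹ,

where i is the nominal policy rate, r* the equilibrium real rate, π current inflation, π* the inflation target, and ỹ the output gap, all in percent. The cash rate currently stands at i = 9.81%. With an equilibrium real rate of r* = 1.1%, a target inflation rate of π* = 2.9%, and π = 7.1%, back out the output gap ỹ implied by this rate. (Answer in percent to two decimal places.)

-0.98%

0.5 ỹ = 9.81 − 1.1 − 7.1 − 0.5 × (7.1 − 2.9) = -0.49
ỹ = -0.49 / 0.5 = -0.98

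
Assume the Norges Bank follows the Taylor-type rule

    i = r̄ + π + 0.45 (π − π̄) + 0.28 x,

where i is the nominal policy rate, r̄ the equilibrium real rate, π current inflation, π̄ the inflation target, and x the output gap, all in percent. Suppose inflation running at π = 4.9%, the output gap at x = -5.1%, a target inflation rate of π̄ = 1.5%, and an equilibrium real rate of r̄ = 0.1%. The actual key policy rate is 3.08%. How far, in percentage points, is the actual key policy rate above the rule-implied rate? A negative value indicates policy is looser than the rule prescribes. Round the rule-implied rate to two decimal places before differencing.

i = 0.1 + 4.9 + 0.45 × (4.9 − 1.5) + 0.28 × (-5.1)
   = 0.1 + 4.9 + 1.53 − 1.428 = 5.10
Deviation = 3.08 − 5.10 = -2.02 pp.

-2.02 pp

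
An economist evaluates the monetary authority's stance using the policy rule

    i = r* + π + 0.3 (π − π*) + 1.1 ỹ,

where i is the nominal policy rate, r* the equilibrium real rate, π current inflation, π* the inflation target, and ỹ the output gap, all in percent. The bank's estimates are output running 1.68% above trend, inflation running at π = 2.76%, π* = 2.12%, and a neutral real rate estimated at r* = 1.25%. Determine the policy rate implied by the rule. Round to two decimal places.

6.05%

Output 1.68% above potential → ỹ = 1.68.
i = 1.25 + 2.76 + 0.3 × (2.76 − 2.12) + 1.1 × 1.68
   = 1.25 + 2.76 + 0.192 + 1.848 = 6.05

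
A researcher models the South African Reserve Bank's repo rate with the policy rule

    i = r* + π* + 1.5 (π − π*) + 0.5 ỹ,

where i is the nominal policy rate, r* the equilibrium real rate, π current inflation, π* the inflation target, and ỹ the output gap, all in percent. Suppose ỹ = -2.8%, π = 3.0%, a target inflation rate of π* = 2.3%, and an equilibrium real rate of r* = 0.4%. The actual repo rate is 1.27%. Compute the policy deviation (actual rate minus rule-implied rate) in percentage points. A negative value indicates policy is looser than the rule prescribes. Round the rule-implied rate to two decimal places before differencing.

i = 0.4 + 2.3 + 1.5 × (3.0 − 2.3) + 0.5 × (-2.8)
   = 0.4 + 2.3 + 1.05 − 1.4 = 2.35
Deviation = 1.27 − 2.35 = -1.08 pp.

-1.08 pp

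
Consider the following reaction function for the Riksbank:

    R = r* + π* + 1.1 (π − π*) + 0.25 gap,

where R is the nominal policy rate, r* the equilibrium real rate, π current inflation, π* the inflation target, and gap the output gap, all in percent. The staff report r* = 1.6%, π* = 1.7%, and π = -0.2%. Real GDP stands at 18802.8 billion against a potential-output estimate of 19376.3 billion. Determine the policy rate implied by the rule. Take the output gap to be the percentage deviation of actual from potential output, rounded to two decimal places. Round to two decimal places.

Output gap = 100 × (18802.8 − 19376.3) / 19376.3 = -2.96%.
R = 1.60 + 1.70 + 1.1 × (-0.20 − 1.70) + 0.25 × (-2.96)
   = 1.60 + 1.7 − 2.09 − 0.74 = 0.47

0.47%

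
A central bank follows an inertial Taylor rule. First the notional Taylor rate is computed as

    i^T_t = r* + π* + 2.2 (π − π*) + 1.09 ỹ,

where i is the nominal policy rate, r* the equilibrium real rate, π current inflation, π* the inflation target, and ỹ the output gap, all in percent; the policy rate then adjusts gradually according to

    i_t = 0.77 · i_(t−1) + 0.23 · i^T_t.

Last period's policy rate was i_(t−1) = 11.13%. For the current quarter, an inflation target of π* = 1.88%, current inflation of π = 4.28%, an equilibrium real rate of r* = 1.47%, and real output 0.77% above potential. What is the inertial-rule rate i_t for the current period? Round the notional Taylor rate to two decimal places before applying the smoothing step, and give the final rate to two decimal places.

10.75%

Output 0.77% above potential → ỹ = 0.77.
i^T_t = 1.47 + 1.88 + 2.2 × (4.28 − 1.88) + 1.09 × 0.77
   = 1.47 + 1.88 + 5.28 + 0.8393 = 9.47
i_t = 0.77 × 11.13 + 0.23 × 9.47 = 8.5701 + 2.1781 = 10.75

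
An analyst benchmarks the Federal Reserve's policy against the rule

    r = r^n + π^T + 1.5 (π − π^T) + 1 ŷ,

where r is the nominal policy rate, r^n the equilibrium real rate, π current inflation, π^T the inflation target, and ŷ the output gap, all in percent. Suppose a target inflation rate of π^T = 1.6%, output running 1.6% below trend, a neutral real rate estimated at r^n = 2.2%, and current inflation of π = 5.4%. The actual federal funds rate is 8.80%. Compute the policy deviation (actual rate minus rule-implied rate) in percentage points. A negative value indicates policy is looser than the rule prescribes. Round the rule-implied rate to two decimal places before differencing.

0.90 pp

Output 1.6% below potential → ŷ = -1.6.
r = 2.2 + 1.6 + 1.5 × (5.4 − 1.6) + 1 × (-1.6)
   = 2.2 + 1.6 + 5.7 − 1.6 = 7.90
Deviation = 8.80 − 7.90 = 0.90 pp.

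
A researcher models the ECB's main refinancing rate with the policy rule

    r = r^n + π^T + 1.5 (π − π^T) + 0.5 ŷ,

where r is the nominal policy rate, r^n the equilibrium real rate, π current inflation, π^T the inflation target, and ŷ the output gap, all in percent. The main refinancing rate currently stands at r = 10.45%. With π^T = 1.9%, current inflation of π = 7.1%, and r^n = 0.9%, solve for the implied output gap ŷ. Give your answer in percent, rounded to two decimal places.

0.5 ŷ = 10.45 − 0.9 − 1.9 − 1.5 × (7.1 − 1.9) = -0.15
ŷ = -0.15 / 0.5 = -0.30

-0.30%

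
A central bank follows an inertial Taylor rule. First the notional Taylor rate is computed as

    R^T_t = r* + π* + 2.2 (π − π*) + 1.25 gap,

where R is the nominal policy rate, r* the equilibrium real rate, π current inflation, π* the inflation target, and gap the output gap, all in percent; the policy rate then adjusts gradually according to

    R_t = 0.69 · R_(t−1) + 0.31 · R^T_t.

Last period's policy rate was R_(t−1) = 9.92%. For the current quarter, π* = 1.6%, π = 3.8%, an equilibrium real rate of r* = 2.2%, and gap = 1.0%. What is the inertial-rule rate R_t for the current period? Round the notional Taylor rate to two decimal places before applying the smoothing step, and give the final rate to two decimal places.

R^T_t = 2.2 + 1.6 + 2.2 × (3.8 − 1.6) + 1.25 × 1.0
   = 2.2 + 1.6 + 4.84 + 1.25 = 9.89
R_t = 0.69 × 9.92 + 0.31 × 9.89 = 6.8448 + 3.0659 = 9.91

9.91%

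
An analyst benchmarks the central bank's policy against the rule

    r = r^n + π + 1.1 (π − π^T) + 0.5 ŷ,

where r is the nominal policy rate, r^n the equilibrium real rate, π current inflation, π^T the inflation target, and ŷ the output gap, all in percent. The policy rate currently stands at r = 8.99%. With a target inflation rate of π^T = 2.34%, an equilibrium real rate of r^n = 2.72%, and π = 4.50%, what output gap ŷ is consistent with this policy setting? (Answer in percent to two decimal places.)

-1.21%

0.5 ŷ = 8.99 − 2.72 − 4.50 − 1.1 × (4.50 − 2.34) = -0.606
ŷ = -0.606 / 0.5 = -1.21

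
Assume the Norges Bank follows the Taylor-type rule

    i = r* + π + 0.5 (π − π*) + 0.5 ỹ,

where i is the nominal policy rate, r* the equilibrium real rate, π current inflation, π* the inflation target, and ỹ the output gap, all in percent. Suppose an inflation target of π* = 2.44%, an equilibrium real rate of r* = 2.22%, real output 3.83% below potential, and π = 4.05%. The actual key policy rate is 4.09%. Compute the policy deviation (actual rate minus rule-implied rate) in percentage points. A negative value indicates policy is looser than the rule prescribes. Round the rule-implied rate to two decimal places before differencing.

Output 3.83% below potential → ỹ = -3.83.
i = 2.22 + 4.05 + 0.5 × (4.05 − 2.44) + 0.5 × (-3.83)
   = 2.22 + 4.05 + 0.805 − 1.915 = 5.16
Deviation = 4.09 − 5.16 = -1.07 pp.

-1.07 pp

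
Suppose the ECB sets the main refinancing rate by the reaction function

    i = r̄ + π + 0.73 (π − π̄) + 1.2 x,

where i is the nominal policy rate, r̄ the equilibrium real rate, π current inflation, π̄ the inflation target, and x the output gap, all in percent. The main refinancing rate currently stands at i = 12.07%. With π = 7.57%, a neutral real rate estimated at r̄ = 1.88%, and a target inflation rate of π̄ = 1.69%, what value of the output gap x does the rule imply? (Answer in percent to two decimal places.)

1.2 x = 12.07 − 1.88 − 7.57 − 0.73 × (7.57 − 1.69) = -1.6724
x = -1.6724 / 1.2 = -1.39

-1.39%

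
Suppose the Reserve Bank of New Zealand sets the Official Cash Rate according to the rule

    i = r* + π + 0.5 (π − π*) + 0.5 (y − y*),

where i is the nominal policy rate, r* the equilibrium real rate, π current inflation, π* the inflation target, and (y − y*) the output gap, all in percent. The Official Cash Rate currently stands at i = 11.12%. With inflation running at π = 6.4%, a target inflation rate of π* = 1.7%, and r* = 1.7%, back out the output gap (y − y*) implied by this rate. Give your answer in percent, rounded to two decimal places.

0.5 (y − y*) = 11.12 − 1.7 − 6.4 − 0.5 × (6.4 − 1.7) = 0.67
(y − y*) = 0.67 / 0.5 = 1.34

1.34%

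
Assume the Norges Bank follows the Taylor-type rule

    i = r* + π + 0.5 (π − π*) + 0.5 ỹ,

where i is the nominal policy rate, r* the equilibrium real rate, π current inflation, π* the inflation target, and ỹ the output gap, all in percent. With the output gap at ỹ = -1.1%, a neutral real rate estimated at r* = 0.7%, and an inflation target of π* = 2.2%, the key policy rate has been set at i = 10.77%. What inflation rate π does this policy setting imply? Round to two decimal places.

7.81%

Collecting π: i = r* + (1 + 0.5) π − 0.5 π* + 0.5 ỹ
1.5 π = 10.77 − 0.7 + 0.5 × 2.2 − 0.5 × (-1.1) = 11.72
π = 11.72 / 1.5 = 7.81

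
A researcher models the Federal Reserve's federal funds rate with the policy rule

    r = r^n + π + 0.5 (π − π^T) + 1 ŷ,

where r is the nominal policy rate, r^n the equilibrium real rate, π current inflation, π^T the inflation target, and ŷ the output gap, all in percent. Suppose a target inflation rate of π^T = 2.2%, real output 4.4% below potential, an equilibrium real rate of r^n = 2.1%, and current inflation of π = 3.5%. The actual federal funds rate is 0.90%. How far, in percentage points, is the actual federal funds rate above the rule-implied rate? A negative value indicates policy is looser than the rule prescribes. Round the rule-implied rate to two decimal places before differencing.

-0.95 pp

Output 4.4% below potential → ŷ = -4.4.
r = 2.1 + 3.5 + 0.5 × (3.5 − 2.2) + 1 × (-4.4)
   = 2.1 + 3.5 + 0.65 − 4.4 = 1.85
Deviation = 0.90 − 1.85 = -0.95 pp.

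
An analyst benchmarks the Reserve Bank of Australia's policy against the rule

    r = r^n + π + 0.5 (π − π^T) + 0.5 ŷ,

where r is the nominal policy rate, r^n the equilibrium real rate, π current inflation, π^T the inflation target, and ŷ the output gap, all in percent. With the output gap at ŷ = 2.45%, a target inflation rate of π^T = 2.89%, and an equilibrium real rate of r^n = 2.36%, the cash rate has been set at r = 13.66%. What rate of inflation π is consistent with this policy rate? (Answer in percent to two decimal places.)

Collecting π: r = r^n + (1 + 0.5) π − 0.5 π^T + 0.5 ŷ
1.5 π = 13.66 − 2.36 + 0.5 × 2.89 − 0.5 × 2.45 = 11.52
π = 11.52 / 1.5 = 7.68

7.68%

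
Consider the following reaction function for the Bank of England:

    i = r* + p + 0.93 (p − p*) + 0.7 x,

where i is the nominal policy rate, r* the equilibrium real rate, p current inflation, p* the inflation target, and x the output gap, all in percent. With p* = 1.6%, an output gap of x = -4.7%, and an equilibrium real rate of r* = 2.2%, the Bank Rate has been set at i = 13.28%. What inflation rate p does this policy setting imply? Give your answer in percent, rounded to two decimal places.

8.22%

Collecting p: i = r* + (1 + 0.93) p − 0.93 p* + 0.7 x
1.93 p = 13.28 − 2.2 + 0.93 × 1.6 − 0.7 × (-4.7) = 15.858
p = 15.858 / 1.93 = 8.22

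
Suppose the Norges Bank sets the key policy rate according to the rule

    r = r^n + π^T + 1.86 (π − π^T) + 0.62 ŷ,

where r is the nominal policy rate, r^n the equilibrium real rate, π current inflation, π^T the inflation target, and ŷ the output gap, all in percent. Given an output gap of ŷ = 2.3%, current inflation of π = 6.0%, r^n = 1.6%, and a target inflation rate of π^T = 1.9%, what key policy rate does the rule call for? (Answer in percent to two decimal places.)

r = 1.6 + 1.9 + 1.86 × (6.0 − 1.9) + 0.62 × 2.3
   = 1.6 + 1.9 + 7.626 + 1.426 = 12.55

12.55%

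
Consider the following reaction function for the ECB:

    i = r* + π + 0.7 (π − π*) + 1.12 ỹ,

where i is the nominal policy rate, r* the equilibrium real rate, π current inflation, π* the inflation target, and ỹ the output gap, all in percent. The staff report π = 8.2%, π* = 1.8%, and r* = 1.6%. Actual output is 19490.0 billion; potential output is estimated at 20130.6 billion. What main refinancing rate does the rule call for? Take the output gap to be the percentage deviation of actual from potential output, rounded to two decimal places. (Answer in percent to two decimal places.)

Output gap = 100 × (19490.0 − 20130.6) / 20130.6 = -3.18%.
i = 1.60 + 8.20 + 0.7 × (8.20 − 1.80) + 1.12 × (-3.18)
   = 1.60 + 8.2 + 4.48 − 3.5616 = 10.72

10.72%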